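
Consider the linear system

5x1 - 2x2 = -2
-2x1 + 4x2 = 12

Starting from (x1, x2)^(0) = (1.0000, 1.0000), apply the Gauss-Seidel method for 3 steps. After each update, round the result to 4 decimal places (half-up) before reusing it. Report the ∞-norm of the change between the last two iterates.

0.1600

Iteration 1:
  x1 = (-2 - (-2)·1.0000) / (5) = 0.0000
  x2 = (12 - (-2)·0.0000) / (4) = 3.0000
Iteration 2:
  x1 = (-2 - (-2)·3.0000) / (5) = 0.8000
  x2 = (12 - (-2)·0.8000) / (4) = 3.4000
Iteration 3:
  x1 = (-2 - (-2)·3.4000) / (5) = 0.9600
  x2 = (12 - (-2)·0.9600) / (4) = 3.4800
Change: (0.1600, 0.0800) → max |·| = 0.1600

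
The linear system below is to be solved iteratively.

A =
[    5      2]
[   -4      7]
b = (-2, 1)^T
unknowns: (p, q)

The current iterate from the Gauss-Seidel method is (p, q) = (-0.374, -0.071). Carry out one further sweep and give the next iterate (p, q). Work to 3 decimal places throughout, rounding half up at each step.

(-0.372, -0.070)

One sweep:
  p = (-2 - (2)·-0.071) / (5) = -0.372
  q = (1 - (-4)·-0.372) / (7) = -0.070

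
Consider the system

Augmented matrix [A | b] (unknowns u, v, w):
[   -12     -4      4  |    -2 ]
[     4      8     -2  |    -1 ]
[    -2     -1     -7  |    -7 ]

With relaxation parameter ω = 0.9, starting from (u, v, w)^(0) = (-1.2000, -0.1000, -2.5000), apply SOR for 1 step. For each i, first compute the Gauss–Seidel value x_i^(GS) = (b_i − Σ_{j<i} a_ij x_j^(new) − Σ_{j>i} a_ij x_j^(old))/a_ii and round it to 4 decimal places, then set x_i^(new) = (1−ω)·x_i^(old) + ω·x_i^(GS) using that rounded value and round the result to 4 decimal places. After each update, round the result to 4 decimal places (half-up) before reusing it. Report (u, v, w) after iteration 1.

(-0.6900, -0.3745, 0.8755)

Iteration 1:
  u: GS value = (-2 - (-4)·-0.1000 - (4)·-2.5000) / (-12) = -0.6333;  u ← (1−ω)·-1.2000 + ω·-0.6333 = -0.6900
  v: GS value = (-1 - (4)·-0.6900 - (-2)·-2.5000) / (8) = -0.4050;  v ← (1−ω)·-0.1000 + ω·-0.4050 = -0.3745
  w: GS value = (-7 - (-2)·-0.6900 - (-1)·-0.3745) / (-7) = 1.2506;  w ← (1−ω)·-2.5000 + ω·1.2506 = 0.8755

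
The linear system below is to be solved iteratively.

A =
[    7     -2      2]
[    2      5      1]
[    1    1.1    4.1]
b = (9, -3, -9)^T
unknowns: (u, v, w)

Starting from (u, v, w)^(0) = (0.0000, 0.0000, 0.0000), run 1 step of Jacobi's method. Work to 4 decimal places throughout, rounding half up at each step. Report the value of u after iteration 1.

Iteration 1:
  u = (9 - (-2)·0.0000 - (2)·0.0000) / (7) = 1.2857
  v = (-3 - (2)·0.0000 - (1)·0.0000) / (5) = -0.6000
  w = (-9 - (1)·0.0000 - (1.1)·0.0000) / (4.1) = -2.1951

1.2857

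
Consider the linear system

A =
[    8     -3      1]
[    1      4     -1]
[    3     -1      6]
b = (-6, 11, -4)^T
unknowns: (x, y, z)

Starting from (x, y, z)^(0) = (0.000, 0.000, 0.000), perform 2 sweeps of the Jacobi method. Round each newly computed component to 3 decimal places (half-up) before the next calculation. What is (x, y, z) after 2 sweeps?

Iteration 1:
  x = (-6 - (-3)·0.000 - (1)·0.000) / (8) = -0.750
  y = (11 - (1)·0.000 - (-1)·0.000) / (4) = 2.750
  z = (-4 - (3)·0.000 - (-1)·0.000) / (6) = -0.667
Iteration 2:
  x = (-6 - (-3)·2.750 - (1)·-0.667) / (8) = 0.365
  y = (11 - (1)·-0.750 - (-1)·-0.667) / (4) = 2.771
  z = (-4 - (3)·-0.750 - (-1)·2.750) / (6) = 0.167

(0.365, 2.771, 0.167)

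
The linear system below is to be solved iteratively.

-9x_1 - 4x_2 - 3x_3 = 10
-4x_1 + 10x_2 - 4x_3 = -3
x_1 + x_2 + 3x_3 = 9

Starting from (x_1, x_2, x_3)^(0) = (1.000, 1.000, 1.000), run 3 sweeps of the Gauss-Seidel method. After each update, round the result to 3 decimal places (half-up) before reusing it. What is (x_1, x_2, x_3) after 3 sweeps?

Iteration 1:
  x_1 = (10 - (-4)·1.000 - (-3)·1.000) / (-9) = -1.889
  x_2 = (-3 - (-4)·-1.889 - (-4)·1.000) / (10) = -0.656
  x_3 = (9 - (1)·-1.889 - (1)·-0.656) / (3) = 3.848
Iteration 2:
  x_1 = (10 - (-4)·-0.656 - (-3)·3.848) / (-9) = -2.102
  x_2 = (-3 - (-4)·-2.102 - (-4)·3.848) / (10) = 0.398
  x_3 = (9 - (1)·-2.102 - (1)·0.398) / (3) = 3.568
Iteration 3:
  x_1 = (10 - (-4)·0.398 - (-3)·3.568) / (-9) = -2.477
  x_2 = (-3 - (-4)·-2.477 - (-4)·3.568) / (10) = 0.136
  x_3 = (9 - (1)·-2.477 - (1)·0.136) / (3) = 3.780

(-2.477, 0.136, 3.780)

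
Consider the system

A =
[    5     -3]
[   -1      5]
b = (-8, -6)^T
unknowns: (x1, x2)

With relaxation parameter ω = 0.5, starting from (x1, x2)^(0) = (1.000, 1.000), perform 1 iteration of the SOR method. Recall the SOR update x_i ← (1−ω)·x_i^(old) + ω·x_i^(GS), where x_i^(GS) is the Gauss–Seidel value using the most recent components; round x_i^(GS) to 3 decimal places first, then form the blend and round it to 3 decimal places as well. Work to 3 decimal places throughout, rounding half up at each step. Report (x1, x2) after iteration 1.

Iteration 1:
  x1: GS value = (-8 - (-3)·1.000) / (5) = -1.000;  x1 ← (1−ω)·1.000 + ω·-1.000 = 0.000
  x2: GS value = (-6 - (-1)·0.000) / (5) = -1.200;  x2 ← (1−ω)·1.000 + ω·-1.200 = -0.100

(0.000, -0.100)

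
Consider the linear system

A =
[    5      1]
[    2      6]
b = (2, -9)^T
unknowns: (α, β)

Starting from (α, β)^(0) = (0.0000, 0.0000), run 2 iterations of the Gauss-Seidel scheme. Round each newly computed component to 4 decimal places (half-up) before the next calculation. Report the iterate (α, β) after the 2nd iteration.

(0.7267, -1.7422)

Iteration 1:
  α = (2 - (1)·0.0000) / (5) = 0.4000
  β = (-9 - (2)·0.4000) / (6) = -1.6333
Iteration 2:
  α = (2 - (1)·-1.6333) / (5) = 0.7267
  β = (-9 - (2)·0.7267) / (6) = -1.7422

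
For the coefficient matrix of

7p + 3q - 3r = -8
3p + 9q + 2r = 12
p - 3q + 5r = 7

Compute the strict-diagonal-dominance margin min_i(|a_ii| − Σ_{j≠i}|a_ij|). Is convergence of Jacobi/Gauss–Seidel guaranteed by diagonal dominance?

row 1: |7| − (3+3) = 1
row 2: |9| − (3+2) = 4
row 3: |5| − (1+3) = 1
minimum over rows = 1 → strictly diagonally dominant (convergence guaranteed)

1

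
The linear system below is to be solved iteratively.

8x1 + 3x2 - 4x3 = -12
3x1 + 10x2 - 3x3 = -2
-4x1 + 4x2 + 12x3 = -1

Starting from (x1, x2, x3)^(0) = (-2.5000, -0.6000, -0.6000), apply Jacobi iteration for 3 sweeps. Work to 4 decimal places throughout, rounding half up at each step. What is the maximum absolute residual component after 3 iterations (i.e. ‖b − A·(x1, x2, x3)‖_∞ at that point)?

Iteration 1:
  x1 = (-12 - (3)·-0.6000 - (-4)·-0.6000) / (8) = -1.5750
  x2 = (-2 - (3)·-2.5000 - (-3)·-0.6000) / (10) = 0.3700
  x3 = (-1 - (-4)·-2.5000 - (4)·-0.6000) / (12) = -0.7167
Iteration 2:
  x1 = (-12 - (3)·0.3700 - (-4)·-0.7167) / (8) = -1.9971
  x2 = (-2 - (3)·-1.5750 - (-3)·-0.7167) / (10) = 0.0575
  x3 = (-1 - (-4)·-1.5750 - (4)·0.3700) / (12) = -0.7317
Iteration 3:
  x1 = (-12 - (3)·0.0575 - (-4)·-0.7317) / (8) = -1.8874
  x2 = (-2 - (3)·-1.9971 - (-3)·-0.7317) / (10) = 0.1796
  x3 = (-1 - (-4)·-1.9971 - (4)·0.0575) / (12) = -0.7682
Residual b − A·x = (-0.5124, -0.4384, -0.0496); ∞-norm = 0.5124

0.5124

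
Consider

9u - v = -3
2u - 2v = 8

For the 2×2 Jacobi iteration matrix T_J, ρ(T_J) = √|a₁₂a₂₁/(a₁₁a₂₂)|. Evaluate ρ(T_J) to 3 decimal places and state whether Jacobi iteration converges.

0.333

a₁₂a₂₁/(a₁₁a₂₂) = (-1)·(2) / ((9)·(-2)) = 0.111111
ρ = √|0.111111| = √0.111111 = 0.333
ρ < 1, so Jacobi converges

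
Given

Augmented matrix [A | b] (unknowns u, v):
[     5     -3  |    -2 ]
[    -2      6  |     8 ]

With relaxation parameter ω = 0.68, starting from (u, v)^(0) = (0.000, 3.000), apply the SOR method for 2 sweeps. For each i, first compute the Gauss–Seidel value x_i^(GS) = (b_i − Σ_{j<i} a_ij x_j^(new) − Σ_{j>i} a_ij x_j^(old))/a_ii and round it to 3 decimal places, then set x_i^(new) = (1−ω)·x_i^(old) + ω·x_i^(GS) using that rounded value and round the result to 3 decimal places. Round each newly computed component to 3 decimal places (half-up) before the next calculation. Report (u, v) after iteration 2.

Iteration 1:
  u: GS value = (-2 - (-3)·3.000) / (5) = 1.400;  u ← (1−ω)·0.000 + ω·1.400 = 0.952
  v: GS value = (8 - (-2)·0.952) / (6) = 1.651;  v ← (1−ω)·3.000 + ω·1.651 = 2.083
Iteration 2:
  u: GS value = (-2 - (-3)·2.083) / (5) = 0.850;  u ← (1−ω)·0.952 + ω·0.850 = 0.883
  v: GS value = (8 - (-2)·0.883) / (6) = 1.628;  v ← (1−ω)·2.083 + ω·1.628 = 1.774

(0.883, 1.774)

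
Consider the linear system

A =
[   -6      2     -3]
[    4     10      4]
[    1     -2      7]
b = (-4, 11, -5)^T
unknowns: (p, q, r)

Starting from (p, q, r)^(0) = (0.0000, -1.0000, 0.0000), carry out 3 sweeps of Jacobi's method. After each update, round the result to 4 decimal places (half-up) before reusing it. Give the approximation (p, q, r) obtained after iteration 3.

(1.3460, 0.6657, -0.5428)

Iteration 1:
  p = (-4 - (2)·-1.0000 - (-3)·0.0000) / (-6) = 0.3333
  q = (11 - (4)·0.0000 - (4)·0.0000) / (10) = 1.1000
  r = (-5 - (1)·0.0000 - (-2)·-1.0000) / (7) = -1.0000
Iteration 2:
  p = (-4 - (2)·1.1000 - (-3)·-1.0000) / (-6) = 1.5333
  q = (11 - (4)·0.3333 - (4)·-1.0000) / (10) = 1.3667
  r = (-5 - (1)·0.3333 - (-2)·1.1000) / (7) = -0.4476
Iteration 3:
  p = (-4 - (2)·1.3667 - (-3)·-0.4476) / (-6) = 1.3460
  q = (11 - (4)·1.5333 - (4)·-0.4476) / (10) = 0.6657
  r = (-5 - (1)·1.5333 - (-2)·1.3667) / (7) = -0.5428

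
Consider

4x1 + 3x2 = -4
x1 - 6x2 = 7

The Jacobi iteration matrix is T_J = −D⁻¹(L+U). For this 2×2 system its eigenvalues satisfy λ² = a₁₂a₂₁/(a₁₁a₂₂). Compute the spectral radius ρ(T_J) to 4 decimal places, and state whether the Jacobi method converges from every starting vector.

0.3536

a₁₂a₂₁/(a₁₁a₂₂) = (3)·(1) / ((4)·(-6)) = -0.125000
ρ = √|-0.125000| = √0.125000 = 0.3536
ρ < 1, so Jacobi converges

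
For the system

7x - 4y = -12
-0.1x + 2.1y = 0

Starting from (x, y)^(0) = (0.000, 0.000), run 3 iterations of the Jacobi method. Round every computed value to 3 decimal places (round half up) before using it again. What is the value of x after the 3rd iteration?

-1.761

Iteration 1:
  x = (-12 - (-4)·0.000) / (7) = -1.714
  y = (0 - (-0.1)·0.000) / (2.1) = 0.000
Iteration 2:
  x = (-12 - (-4)·0.000) / (7) = -1.714
  y = (0 - (-0.1)·-1.714) / (2.1) = -0.082
Iteration 3:
  x = (-12 - (-4)·-0.082) / (7) = -1.761
  y = (0 - (-0.1)·-1.714) / (2.1) = -0.082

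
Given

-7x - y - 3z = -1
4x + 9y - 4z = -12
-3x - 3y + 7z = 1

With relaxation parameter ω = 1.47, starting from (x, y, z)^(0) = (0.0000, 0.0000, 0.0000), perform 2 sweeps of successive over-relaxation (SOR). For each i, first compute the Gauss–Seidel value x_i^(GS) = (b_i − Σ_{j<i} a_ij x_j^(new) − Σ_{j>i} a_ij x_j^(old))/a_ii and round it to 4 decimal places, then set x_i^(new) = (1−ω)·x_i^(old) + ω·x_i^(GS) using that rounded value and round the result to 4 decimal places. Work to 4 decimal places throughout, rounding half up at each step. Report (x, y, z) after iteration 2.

(1.1684, -2.3772, -0.0915)

Iteration 1:
  x: GS value = (-1 - (-1)·0.0000 - (-3)·0.0000) / (-7) = 0.1429;  x ← (1−ω)·0.0000 + ω·0.1429 = 0.2101
  y: GS value = (-12 - (4)·0.2101 - (-4)·0.0000) / (9) = -1.4267;  y ← (1−ω)·0.0000 + ω·-1.4267 = -2.0972
  z: GS value = (1 - (-3)·0.2101 - (-3)·-2.0972) / (7) = -0.6659;  z ← (1−ω)·0.0000 + ω·-0.6659 = -0.9789
Iteration 2:
  x: GS value = (-1 - (-1)·-2.0972 - (-3)·-0.9789) / (-7) = 0.8620;  x ← (1−ω)·0.2101 + ω·0.8620 = 1.1684
  y: GS value = (-12 - (4)·1.1684 - (-4)·-0.9789) / (9) = -2.2877;  y ← (1−ω)·-2.0972 + ω·-2.2877 = -2.3772
  z: GS value = (1 - (-3)·1.1684 - (-3)·-2.3772) / (7) = -0.3752;  z ← (1−ω)·-0.9789 + ω·-0.3752 = -0.0915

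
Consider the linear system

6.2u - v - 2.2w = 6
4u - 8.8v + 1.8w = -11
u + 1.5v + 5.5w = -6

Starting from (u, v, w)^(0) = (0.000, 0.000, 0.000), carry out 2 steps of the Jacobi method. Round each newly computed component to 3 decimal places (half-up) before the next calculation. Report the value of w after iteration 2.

Iteration 1:
  u = (6 - (-1)·0.000 - (-2.2)·0.000) / (6.2) = 0.968
  v = (-11 - (4)·0.000 - (1.8)·0.000) / (-8.8) = 1.250
  w = (-6 - (1)·0.000 - (1.5)·0.000) / (5.5) = -1.091
Iteration 2:
  u = (6 - (-1)·1.250 - (-2.2)·-1.091) / (6.2) = 0.782
  v = (-11 - (4)·0.968 - (1.8)·-1.091) / (-8.8) = 1.467
  w = (-6 - (1)·0.968 - (1.5)·1.250) / (5.5) = -1.608

-1.608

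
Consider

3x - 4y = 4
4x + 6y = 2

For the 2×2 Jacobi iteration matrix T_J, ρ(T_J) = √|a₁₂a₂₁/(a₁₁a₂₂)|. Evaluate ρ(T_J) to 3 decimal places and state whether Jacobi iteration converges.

0.943

a₁₂a₂₁/(a₁₁a₂₂) = (-4)·(4) / ((3)·(6)) = -0.888889
ρ = √|-0.888889| = √0.888889 = 0.943
ρ < 1, so Jacobi converges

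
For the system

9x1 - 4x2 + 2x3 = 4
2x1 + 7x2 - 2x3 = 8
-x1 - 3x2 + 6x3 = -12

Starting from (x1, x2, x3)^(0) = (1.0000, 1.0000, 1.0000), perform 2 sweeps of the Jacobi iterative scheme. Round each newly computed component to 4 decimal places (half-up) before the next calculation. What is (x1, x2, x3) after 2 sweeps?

Iteration 1:
  x1 = (4 - (-4)·1.0000 - (2)·1.0000) / (9) = 0.6667
  x2 = (8 - (2)·1.0000 - (-2)·1.0000) / (7) = 1.1429
  x3 = (-12 - (-1)·1.0000 - (-3)·1.0000) / (6) = -1.3333
Iteration 2:
  x1 = (4 - (-4)·1.1429 - (2)·-1.3333) / (9) = 1.2487
  x2 = (8 - (2)·0.6667 - (-2)·-1.3333) / (7) = 0.5714
  x3 = (-12 - (-1)·0.6667 - (-3)·1.1429) / (6) = -1.3174

(1.2487, 0.5714, -1.3174)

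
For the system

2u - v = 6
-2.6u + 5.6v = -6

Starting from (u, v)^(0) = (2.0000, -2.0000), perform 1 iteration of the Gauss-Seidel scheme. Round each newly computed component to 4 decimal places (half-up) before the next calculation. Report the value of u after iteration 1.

2.0000

Iteration 1:
  u = (6 - (-1)·-2.0000) / (2) = 2.0000
  v = (-6 - (-2.6)·2.0000) / (5.6) = -0.1429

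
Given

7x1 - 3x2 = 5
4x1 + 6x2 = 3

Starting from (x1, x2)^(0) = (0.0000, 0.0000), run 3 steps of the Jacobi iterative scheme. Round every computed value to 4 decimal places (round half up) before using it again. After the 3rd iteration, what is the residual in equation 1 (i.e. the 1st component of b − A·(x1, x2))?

Iteration 1:
  x1 = (5 - (-3)·0.0000) / (7) = 0.7143
  x2 = (3 - (4)·0.0000) / (6) = 0.5000
Iteration 2:
  x1 = (5 - (-3)·0.5000) / (7) = 0.9286
  x2 = (3 - (4)·0.7143) / (6) = 0.0238
Iteration 3:
  x1 = (5 - (-3)·0.0238) / (7) = 0.7245
  x2 = (3 - (4)·0.9286) / (6) = -0.1191
Residual b − A·x = (-0.4288, 0.8166)

-0.4288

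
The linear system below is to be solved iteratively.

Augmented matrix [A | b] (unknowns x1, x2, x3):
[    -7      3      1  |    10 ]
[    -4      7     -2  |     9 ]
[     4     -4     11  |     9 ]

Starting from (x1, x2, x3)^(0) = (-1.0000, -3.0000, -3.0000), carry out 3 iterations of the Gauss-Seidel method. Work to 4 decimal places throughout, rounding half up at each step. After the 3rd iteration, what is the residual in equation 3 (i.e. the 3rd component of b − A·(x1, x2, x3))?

Iteration 1:
  x1 = (10 - (3)·-3.0000 - (1)·-3.0000) / (-7) = -3.1429
  x2 = (9 - (-4)·-3.1429 - (-2)·-3.0000) / (7) = -1.3674
  x3 = (9 - (4)·-3.1429 - (-4)·-1.3674) / (11) = 1.4638
Iteration 2:
  x1 = (10 - (3)·-1.3674 - (1)·1.4638) / (-7) = -1.8055
  x2 = (9 - (-4)·-1.8055 - (-2)·1.4638) / (7) = 0.6722
  x3 = (9 - (4)·-1.8055 - (-4)·0.6722) / (11) = 1.7192
Iteration 3:
  x1 = (10 - (3)·0.6722 - (1)·1.7192) / (-7) = -0.8949
  x2 = (9 - (-4)·-0.8949 - (-2)·1.7192) / (7) = 1.2655
  x3 = (9 - (4)·-0.8949 - (-4)·1.2655) / (11) = 1.6038
Residual b − A·x = (-1.6646, -0.2305, -0.0002)

-0.0002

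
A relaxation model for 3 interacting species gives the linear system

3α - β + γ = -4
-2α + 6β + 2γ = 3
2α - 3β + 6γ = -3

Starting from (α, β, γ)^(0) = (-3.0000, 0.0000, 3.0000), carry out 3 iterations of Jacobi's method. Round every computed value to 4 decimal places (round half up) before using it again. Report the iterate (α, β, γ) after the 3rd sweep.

Iteration 1:
  α = (-4 - (-1)·0.0000 - (1)·3.0000) / (3) = -2.3333
  β = (3 - (-2)·-3.0000 - (2)·3.0000) / (6) = -1.5000
  γ = (-3 - (2)·-3.0000 - (-3)·0.0000) / (6) = 0.5000
Iteration 2:
  α = (-4 - (-1)·-1.5000 - (1)·0.5000) / (3) = -2.0000
  β = (3 - (-2)·-2.3333 - (2)·0.5000) / (6) = -0.4444
  γ = (-3 - (2)·-2.3333 - (-3)·-1.5000) / (6) = -0.4722
Iteration 3:
  α = (-4 - (-1)·-0.4444 - (1)·-0.4722) / (3) = -1.3241
  β = (3 - (-2)·-2.0000 - (2)·-0.4722) / (6) = -0.0093
  γ = (-3 - (2)·-2.0000 - (-3)·-0.4444) / (6) = -0.0555

(-1.3241, -0.0093, -0.0555)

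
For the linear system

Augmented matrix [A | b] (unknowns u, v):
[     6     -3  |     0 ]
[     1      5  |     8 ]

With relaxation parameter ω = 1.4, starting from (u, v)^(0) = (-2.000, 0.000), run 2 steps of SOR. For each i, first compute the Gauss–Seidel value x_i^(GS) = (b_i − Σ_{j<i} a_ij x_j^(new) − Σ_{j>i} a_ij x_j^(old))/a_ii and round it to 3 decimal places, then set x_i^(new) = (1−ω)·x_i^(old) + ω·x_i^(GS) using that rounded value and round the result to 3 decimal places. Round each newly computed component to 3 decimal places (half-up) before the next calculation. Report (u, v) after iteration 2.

Iteration 1:
  u: GS value = (0 - (-3)·0.000) / (6) = 0.000;  u ← (1−ω)·-2.000 + ω·0.000 = 0.800
  v: GS value = (8 - (1)·0.800) / (5) = 1.440;  v ← (1−ω)·0.000 + ω·1.440 = 2.016
Iteration 2:
  u: GS value = (0 - (-3)·2.016) / (6) = 1.008;  u ← (1−ω)·0.800 + ω·1.008 = 1.091
  v: GS value = (8 - (1)·1.091) / (5) = 1.382;  v ← (1−ω)·2.016 + ω·1.382 = 1.128

(1.091, 1.128)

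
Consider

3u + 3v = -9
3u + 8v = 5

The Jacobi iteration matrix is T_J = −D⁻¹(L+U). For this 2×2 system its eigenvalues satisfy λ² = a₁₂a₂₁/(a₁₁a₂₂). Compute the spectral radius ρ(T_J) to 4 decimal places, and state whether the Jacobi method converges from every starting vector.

a₁₂a₂₁/(a₁₁a₂₂) = (3)·(3) / ((3)·(8)) = 0.375000
ρ = √|0.375000| = √0.375000 = 0.6124
ρ < 1, so Jacobi converges

0.6124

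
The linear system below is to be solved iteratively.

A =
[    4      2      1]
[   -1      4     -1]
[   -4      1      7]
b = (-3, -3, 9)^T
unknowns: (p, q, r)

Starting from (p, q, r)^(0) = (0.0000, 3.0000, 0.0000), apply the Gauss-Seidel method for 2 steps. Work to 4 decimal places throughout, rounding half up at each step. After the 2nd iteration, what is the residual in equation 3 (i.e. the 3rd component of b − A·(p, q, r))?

0.0003

Iteration 1:
  p = (-3 - (2)·3.0000 - (1)·0.0000) / (4) = -2.2500
  q = (-3 - (-1)·-2.2500 - (-1)·0.0000) / (4) = -1.3125
  r = (9 - (-4)·-2.2500 - (1)·-1.3125) / (7) = 0.1875
Iteration 2:
  p = (-3 - (2)·-1.3125 - (1)·0.1875) / (4) = -0.1406
  q = (-3 - (-1)·-0.1406 - (-1)·0.1875) / (4) = -0.7383
  r = (9 - (-4)·-0.1406 - (1)·-0.7383) / (7) = 1.3108
Residual b − A·x = (-2.2718, 1.1234, 0.0003)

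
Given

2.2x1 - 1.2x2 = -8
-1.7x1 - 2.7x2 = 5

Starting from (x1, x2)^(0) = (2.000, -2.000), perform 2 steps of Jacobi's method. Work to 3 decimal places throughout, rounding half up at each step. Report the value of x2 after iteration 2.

1.124

Iteration 1:
  x1 = (-8 - (-1.2)·-2.000) / (2.2) = -4.727
  x2 = (5 - (-1.7)·2.000) / (-2.7) = -3.111
Iteration 2:
  x1 = (-8 - (-1.2)·-3.111) / (2.2) = -5.333
  x2 = (5 - (-1.7)·-4.727) / (-2.7) = 1.124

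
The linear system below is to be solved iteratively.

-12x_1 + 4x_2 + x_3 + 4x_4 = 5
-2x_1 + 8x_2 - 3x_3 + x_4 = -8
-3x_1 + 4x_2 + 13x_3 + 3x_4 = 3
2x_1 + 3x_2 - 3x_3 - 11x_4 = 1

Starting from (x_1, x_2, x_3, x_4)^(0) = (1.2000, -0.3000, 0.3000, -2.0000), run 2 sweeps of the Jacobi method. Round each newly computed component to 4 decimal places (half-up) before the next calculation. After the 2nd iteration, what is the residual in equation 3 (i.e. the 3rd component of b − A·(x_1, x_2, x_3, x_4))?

6.2548

Iteration 1:
  x_1 = (5 - (4)·-0.3000 - (1)·0.3000 - (4)·-2.0000) / (-12) = -1.1583
  x_2 = (-8 - (-2)·1.2000 - (-3)·0.3000 - (1)·-2.0000) / (8) = -0.3375
  x_3 = (3 - (-3)·1.2000 - (4)·-0.3000 - (3)·-2.0000) / (13) = 1.0615
  x_4 = (1 - (2)·1.2000 - (3)·-0.3000 - (-3)·0.3000) / (-11) = -0.0364
Iteration 2:
  x_1 = (5 - (4)·-0.3375 - (1)·1.0615 - (4)·-0.0364) / (-12) = -0.4528
  x_2 = (-8 - (-2)·-1.1583 - (-3)·1.0615 - (1)·-0.0364) / (8) = -0.8870
  x_3 = (3 - (-3)·-1.1583 - (4)·-0.3375 - (3)·-0.0364) / (13) = 0.0757
  x_4 = (1 - (2)·-1.1583 - (3)·-0.3375 - (-3)·1.0615) / (-11) = -0.6831
Residual b − A·x = (5.7711, -0.8994, 6.2548, -2.7204)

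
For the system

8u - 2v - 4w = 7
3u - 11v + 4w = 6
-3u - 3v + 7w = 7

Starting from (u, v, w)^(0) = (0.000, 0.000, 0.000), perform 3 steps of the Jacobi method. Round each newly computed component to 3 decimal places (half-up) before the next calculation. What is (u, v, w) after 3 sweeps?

(1.460, 0.207, 1.555)

Iteration 1:
  u = (7 - (-2)·0.000 - (-4)·0.000) / (8) = 0.875
  v = (6 - (3)·0.000 - (4)·0.000) / (-11) = -0.545
  w = (7 - (-3)·0.000 - (-3)·0.000) / (7) = 1.000
Iteration 2:
  u = (7 - (-2)·-0.545 - (-4)·1.000) / (8) = 1.239
  v = (6 - (3)·0.875 - (4)·1.000) / (-11) = 0.057
  w = (7 - (-3)·0.875 - (-3)·-0.545) / (7) = 1.141
Iteration 3:
  u = (7 - (-2)·0.057 - (-4)·1.141) / (8) = 1.460
  v = (6 - (3)·1.239 - (4)·1.141) / (-11) = 0.207
  w = (7 - (-3)·1.239 - (-3)·0.057) / (7) = 1.555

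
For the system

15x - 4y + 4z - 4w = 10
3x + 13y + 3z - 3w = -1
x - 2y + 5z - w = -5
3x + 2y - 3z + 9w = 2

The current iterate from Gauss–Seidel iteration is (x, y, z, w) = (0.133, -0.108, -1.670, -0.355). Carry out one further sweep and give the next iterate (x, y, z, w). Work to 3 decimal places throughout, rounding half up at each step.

(0.989, -0.002, -1.270, -0.530)

One sweep:
  x = (10 - (-4)·-0.108 - (4)·-1.670 - (-4)·-0.355) / (15) = 0.989
  y = (-1 - (3)·0.989 - (3)·-1.670 - (-3)·-0.355) / (13) = -0.002
  z = (-5 - (1)·0.989 - (-2)·-0.002 - (-1)·-0.355) / (5) = -1.270
  w = (2 - (3)·0.989 - (2)·-0.002 - (-3)·-1.270) / (9) = -0.530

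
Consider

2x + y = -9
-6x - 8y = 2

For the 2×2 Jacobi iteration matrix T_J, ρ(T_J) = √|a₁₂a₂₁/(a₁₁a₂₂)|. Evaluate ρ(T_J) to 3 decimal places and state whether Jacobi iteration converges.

a₁₂a₂₁/(a₁₁a₂₂) = (1)·(-6) / ((2)·(-8)) = 0.375000
ρ = √|0.375000| = √0.375000 = 0.612
ρ < 1, so Jacobi converges

0.612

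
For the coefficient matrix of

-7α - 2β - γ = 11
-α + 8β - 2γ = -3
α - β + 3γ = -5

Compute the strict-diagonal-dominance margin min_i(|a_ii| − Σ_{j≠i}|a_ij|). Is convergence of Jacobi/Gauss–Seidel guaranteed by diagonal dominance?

row 1: |-7| − (2+1) = 4
row 2: |8| − (1+2) = 5
row 3: |3| − (1+1) = 1
minimum over rows = 1 → strictly diagonally dominant (convergence guaranteed)

1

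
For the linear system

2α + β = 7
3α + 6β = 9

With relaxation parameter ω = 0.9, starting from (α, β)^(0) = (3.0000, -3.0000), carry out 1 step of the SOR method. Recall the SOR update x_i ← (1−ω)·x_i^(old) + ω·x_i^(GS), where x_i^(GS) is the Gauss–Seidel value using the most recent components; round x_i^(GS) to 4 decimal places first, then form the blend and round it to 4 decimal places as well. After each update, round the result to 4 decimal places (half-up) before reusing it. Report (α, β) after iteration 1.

Iteration 1:
  α: GS value = (7 - (1)·-3.0000) / (2) = 5.0000;  α ← (1−ω)·3.0000 + ω·5.0000 = 4.8000
  β: GS value = (9 - (3)·4.8000) / (6) = -0.9000;  β ← (1−ω)·-3.0000 + ω·-0.9000 = -1.1100

(4.8000, -1.1100)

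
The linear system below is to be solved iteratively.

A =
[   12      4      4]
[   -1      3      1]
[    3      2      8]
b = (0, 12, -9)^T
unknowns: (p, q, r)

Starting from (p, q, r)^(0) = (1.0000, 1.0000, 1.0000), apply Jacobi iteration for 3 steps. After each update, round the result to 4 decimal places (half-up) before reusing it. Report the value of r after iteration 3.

Iteration 1:
  p = (0 - (4)·1.0000 - (4)·1.0000) / (12) = -0.6667
  q = (12 - (-1)·1.0000 - (1)·1.0000) / (3) = 4.0000
  r = (-9 - (3)·1.0000 - (2)·1.0000) / (8) = -1.7500
Iteration 2:
  p = (0 - (4)·4.0000 - (4)·-1.7500) / (12) = -0.7500
  q = (12 - (-1)·-0.6667 - (1)·-1.7500) / (3) = 4.3611
  r = (-9 - (3)·-0.6667 - (2)·4.0000) / (8) = -1.8750
Iteration 3:
  p = (0 - (4)·4.3611 - (4)·-1.8750) / (12) = -0.8287
  q = (12 - (-1)·-0.7500 - (1)·-1.8750) / (3) = 4.3750
  r = (-9 - (3)·-0.7500 - (2)·4.3611) / (8) = -1.9340

-1.9340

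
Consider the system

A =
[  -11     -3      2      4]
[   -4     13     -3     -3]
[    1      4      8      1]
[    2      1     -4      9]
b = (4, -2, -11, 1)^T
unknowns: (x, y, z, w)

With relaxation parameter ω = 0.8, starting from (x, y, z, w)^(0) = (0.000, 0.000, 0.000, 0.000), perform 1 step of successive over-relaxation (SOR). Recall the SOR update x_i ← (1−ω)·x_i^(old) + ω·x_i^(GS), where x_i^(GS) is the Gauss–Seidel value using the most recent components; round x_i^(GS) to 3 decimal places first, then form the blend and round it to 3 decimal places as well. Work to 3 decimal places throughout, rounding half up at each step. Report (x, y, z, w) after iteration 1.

Iteration 1:
  x: GS value = (4 - (-3)·0.000 - (2)·0.000 - (4)·0.000) / (-11) = -0.364;  x ← (1−ω)·0.000 + ω·-0.364 = -0.291
  y: GS value = (-2 - (-4)·-0.291 - (-3)·0.000 - (-3)·0.000) / (13) = -0.243;  y ← (1−ω)·0.000 + ω·-0.243 = -0.194
  z: GS value = (-11 - (1)·-0.291 - (4)·-0.194 - (1)·0.000) / (8) = -1.242;  z ← (1−ω)·0.000 + ω·-1.242 = -0.994
  w: GS value = (1 - (2)·-0.291 - (1)·-0.194 - (-4)·-0.994) / (9) = -0.244;  w ← (1−ω)·0.000 + ω·-0.244 = -0.195

(-0.291, -0.194, -0.994, -0.195)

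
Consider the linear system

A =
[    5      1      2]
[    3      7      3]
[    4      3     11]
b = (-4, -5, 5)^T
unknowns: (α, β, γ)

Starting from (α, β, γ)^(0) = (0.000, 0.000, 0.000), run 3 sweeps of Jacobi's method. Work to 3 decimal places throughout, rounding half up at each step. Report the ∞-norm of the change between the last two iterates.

0.224

Iteration 1:
  α = (-4 - (1)·0.000 - (2)·0.000) / (5) = -0.800
  β = (-5 - (3)·0.000 - (3)·0.000) / (7) = -0.714
  γ = (5 - (4)·0.000 - (3)·0.000) / (11) = 0.455
Iteration 2:
  α = (-4 - (1)·-0.714 - (2)·0.455) / (5) = -0.839
  β = (-5 - (3)·-0.800 - (3)·0.455) / (7) = -0.566
  γ = (5 - (4)·-0.800 - (3)·-0.714) / (11) = 0.940
Iteration 3:
  α = (-4 - (1)·-0.566 - (2)·0.940) / (5) = -1.063
  β = (-5 - (3)·-0.839 - (3)·0.940) / (7) = -0.758
  γ = (5 - (4)·-0.839 - (3)·-0.566) / (11) = 0.914
Change: (-0.224, -0.192, -0.026) → max |·| = 0.224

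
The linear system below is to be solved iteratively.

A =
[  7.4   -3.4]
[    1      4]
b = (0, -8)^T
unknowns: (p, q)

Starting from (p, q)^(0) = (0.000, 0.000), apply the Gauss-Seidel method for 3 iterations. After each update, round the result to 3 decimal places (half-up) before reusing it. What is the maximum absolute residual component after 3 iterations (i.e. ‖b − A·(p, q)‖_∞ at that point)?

0.094

Iteration 1:
  p = (0 - (-3.4)·0.000) / (7.4) = 0.000
  q = (-8 - (1)·0.000) / (4) = -2.000
Iteration 2:
  p = (0 - (-3.4)·-2.000) / (7.4) = -0.919
  q = (-8 - (1)·-0.919) / (4) = -1.770
Iteration 3:
  p = (0 - (-3.4)·-1.770) / (7.4) = -0.813
  q = (-8 - (1)·-0.813) / (4) = -1.797
Residual b − A·x = (-0.094, 0.001); ∞-norm = 0.094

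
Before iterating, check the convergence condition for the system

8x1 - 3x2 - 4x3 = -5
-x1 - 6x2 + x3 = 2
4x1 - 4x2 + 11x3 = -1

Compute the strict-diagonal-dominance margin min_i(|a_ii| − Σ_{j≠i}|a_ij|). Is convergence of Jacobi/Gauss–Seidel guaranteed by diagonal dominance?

row 1: |8| − (3+4) = 1
row 2: |-6| − (1+1) = 4
row 3: |11| − (4+4) = 3
minimum over rows = 1 → strictly diagonally dominant (convergence guaranteed)

1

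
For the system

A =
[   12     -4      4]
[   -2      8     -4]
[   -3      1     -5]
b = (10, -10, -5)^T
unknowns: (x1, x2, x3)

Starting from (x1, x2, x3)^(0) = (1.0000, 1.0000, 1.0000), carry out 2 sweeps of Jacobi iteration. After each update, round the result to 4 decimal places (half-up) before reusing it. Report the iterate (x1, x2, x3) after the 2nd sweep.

(0.4667, -0.7417, 0.4000)

Iteration 1:
  x1 = (10 - (-4)·1.0000 - (4)·1.0000) / (12) = 0.8333
  x2 = (-10 - (-2)·1.0000 - (-4)·1.0000) / (8) = -0.5000
  x3 = (-5 - (-3)·1.0000 - (1)·1.0000) / (-5) = 0.6000
Iteration 2:
  x1 = (10 - (-4)·-0.5000 - (4)·0.6000) / (12) = 0.4667
  x2 = (-10 - (-2)·0.8333 - (-4)·0.6000) / (8) = -0.7417
  x3 = (-5 - (-3)·0.8333 - (1)·-0.5000) / (-5) = 0.4000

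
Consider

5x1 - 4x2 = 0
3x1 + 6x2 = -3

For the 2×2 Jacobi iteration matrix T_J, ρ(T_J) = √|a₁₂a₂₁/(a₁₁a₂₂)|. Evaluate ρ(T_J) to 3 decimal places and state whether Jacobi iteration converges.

0.632

a₁₂a₂₁/(a₁₁a₂₂) = (-4)·(3) / ((5)·(6)) = -0.400000
ρ = √|-0.400000| = √0.400000 = 0.632
ρ < 1, so Jacobi converges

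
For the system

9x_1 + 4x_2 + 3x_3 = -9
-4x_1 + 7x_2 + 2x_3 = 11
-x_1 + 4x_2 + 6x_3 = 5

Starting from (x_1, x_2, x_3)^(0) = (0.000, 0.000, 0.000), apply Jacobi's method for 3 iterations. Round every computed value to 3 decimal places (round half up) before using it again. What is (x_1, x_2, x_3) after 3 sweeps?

(-1.212, 0.551, -0.004)

Iteration 1:
  x_1 = (-9 - (4)·0.000 - (3)·0.000) / (9) = -1.000
  x_2 = (11 - (-4)·0.000 - (2)·0.000) / (7) = 1.571
  x_3 = (5 - (-1)·0.000 - (4)·0.000) / (6) = 0.833
Iteration 2:
  x_1 = (-9 - (4)·1.571 - (3)·0.833) / (9) = -1.976
  x_2 = (11 - (-4)·-1.000 - (2)·0.833) / (7) = 0.762
  x_3 = (5 - (-1)·-1.000 - (4)·1.571) / (6) = -0.381
Iteration 3:
  x_1 = (-9 - (4)·0.762 - (3)·-0.381) / (9) = -1.212
  x_2 = (11 - (-4)·-1.976 - (2)·-0.381) / (7) = 0.551
  x_3 = (5 - (-1)·-1.976 - (4)·0.762) / (6) = -0.004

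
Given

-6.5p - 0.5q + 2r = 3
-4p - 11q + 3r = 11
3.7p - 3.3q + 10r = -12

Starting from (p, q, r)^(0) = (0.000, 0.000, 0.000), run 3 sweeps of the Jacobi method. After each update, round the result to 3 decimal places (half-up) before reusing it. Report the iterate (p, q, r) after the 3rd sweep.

(-0.791, -1.096, -1.303)

Iteration 1:
  p = (3 - (-0.5)·0.000 - (2)·0.000) / (-6.5) = -0.462
  q = (11 - (-4)·0.000 - (3)·0.000) / (-11) = -1.000
  r = (-12 - (3.7)·0.000 - (-3.3)·0.000) / (10) = -1.200
Iteration 2:
  p = (3 - (-0.5)·-1.000 - (2)·-1.200) / (-6.5) = -0.754
  q = (11 - (-4)·-0.462 - (3)·-1.200) / (-11) = -1.159
  r = (-12 - (3.7)·-0.462 - (-3.3)·-1.000) / (10) = -1.359
Iteration 3:
  p = (3 - (-0.5)·-1.159 - (2)·-1.359) / (-6.5) = -0.791
  q = (11 - (-4)·-0.754 - (3)·-1.359) / (-11) = -1.096
  r = (-12 - (3.7)·-0.754 - (-3.3)·-1.159) / (10) = -1.303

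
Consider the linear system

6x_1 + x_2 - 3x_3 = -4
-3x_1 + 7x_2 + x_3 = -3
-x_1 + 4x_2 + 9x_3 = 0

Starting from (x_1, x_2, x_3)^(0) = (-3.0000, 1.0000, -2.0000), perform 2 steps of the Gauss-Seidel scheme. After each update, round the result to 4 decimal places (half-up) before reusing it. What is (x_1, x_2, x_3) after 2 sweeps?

Iteration 1:
  x_1 = (-4 - (1)·1.0000 - (-3)·-2.0000) / (6) = -1.8333
  x_2 = (-3 - (-3)·-1.8333 - (1)·-2.0000) / (7) = -0.9286
  x_3 = (0 - (-1)·-1.8333 - (4)·-0.9286) / (9) = 0.2090
Iteration 2:
  x_1 = (-4 - (1)·-0.9286 - (-3)·0.2090) / (6) = -0.4074
  x_2 = (-3 - (-3)·-0.4074 - (1)·0.2090) / (7) = -0.6330
  x_3 = (0 - (-1)·-0.4074 - (4)·-0.6330) / (9) = 0.2361

(-0.4074, -0.6330, 0.2361)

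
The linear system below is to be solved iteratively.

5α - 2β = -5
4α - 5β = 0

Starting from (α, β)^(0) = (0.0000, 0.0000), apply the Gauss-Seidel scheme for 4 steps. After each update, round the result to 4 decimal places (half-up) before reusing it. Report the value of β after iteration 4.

Iteration 1:
  α = (-5 - (-2)·0.0000) / (5) = -1.0000
  β = (0 - (4)·-1.0000) / (-5) = -0.8000
Iteration 2:
  α = (-5 - (-2)·-0.8000) / (5) = -1.3200
  β = (0 - (4)·-1.3200) / (-5) = -1.0560
Iteration 3:
  α = (-5 - (-2)·-1.0560) / (5) = -1.4224
  β = (0 - (4)·-1.4224) / (-5) = -1.1379
Iteration 4:
  α = (-5 - (-2)·-1.1379) / (5) = -1.4552
  β = (0 - (4)·-1.4552) / (-5) = -1.1642

-1.1642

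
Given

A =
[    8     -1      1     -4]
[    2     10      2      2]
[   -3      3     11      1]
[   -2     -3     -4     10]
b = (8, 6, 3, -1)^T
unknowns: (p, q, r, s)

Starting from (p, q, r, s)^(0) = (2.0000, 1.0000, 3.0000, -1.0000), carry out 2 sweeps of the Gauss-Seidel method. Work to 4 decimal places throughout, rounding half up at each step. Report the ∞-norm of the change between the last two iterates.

Iteration 1:
  p = (8 - (-1)·1.0000 - (1)·3.0000 - (-4)·-1.0000) / (8) = 0.2500
  q = (6 - (2)·0.2500 - (2)·3.0000 - (2)·-1.0000) / (10) = 0.1500
  r = (3 - (-3)·0.2500 - (3)·0.1500 - (1)·-1.0000) / (11) = 0.3909
  s = (-1 - (-2)·0.2500 - (-3)·0.1500 - (-4)·0.3909) / (10) = 0.1514
Iteration 2:
  p = (8 - (-1)·0.1500 - (1)·0.3909 - (-4)·0.1514) / (8) = 1.0456
  q = (6 - (2)·1.0456 - (2)·0.3909 - (2)·0.1514) / (10) = 0.2824
  r = (3 - (-3)·1.0456 - (3)·0.2824 - (1)·0.1514) / (11) = 0.4671
  s = (-1 - (-2)·1.0456 - (-3)·0.2824 - (-4)·0.4671) / (10) = 0.3807
Change: (0.7956, 0.1324, 0.0762, 0.2293) → max |·| = 0.7956

0.7956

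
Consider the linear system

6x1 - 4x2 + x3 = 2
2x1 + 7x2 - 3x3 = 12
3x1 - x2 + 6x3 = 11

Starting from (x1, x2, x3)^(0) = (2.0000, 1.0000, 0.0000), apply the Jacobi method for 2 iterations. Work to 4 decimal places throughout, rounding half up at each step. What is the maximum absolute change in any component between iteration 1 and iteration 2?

Iteration 1:
  x1 = (2 - (-4)·1.0000 - (1)·0.0000) / (6) = 1.0000
  x2 = (12 - (2)·2.0000 - (-3)·0.0000) / (7) = 1.1429
  x3 = (11 - (3)·2.0000 - (-1)·1.0000) / (6) = 1.0000
Iteration 2:
  x1 = (2 - (-4)·1.1429 - (1)·1.0000) / (6) = 0.9286
  x2 = (12 - (2)·1.0000 - (-3)·1.0000) / (7) = 1.8571
  x3 = (11 - (3)·1.0000 - (-1)·1.1429) / (6) = 1.5238
Change: (-0.0714, 0.7142, 0.5238) → max |·| = 0.7142

0.7142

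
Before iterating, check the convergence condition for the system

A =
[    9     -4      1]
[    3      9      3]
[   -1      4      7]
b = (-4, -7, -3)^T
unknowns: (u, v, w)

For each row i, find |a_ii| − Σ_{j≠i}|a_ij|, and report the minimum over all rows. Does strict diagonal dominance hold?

row 1: |9| − (4+1) = 4
row 2: |9| − (3+3) = 3
row 3: |7| − (1+4) = 2
minimum over rows = 2 → strictly diagonally dominant (convergence guaranteed)

2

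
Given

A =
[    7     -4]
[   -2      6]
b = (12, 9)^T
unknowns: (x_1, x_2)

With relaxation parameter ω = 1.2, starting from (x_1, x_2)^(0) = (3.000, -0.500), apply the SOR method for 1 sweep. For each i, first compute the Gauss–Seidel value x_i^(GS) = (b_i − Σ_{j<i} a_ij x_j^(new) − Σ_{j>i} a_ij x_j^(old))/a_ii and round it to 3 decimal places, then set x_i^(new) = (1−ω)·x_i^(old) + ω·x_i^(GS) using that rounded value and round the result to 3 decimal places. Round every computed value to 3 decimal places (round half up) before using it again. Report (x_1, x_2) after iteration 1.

(1.115, 2.346)

Iteration 1:
  x_1: GS value = (12 - (-4)·-0.500) / (7) = 1.429;  x_1 ← (1−ω)·3.000 + ω·1.429 = 1.115
  x_2: GS value = (9 - (-2)·1.115) / (6) = 1.872;  x_2 ← (1−ω)·-0.500 + ω·1.872 = 2.346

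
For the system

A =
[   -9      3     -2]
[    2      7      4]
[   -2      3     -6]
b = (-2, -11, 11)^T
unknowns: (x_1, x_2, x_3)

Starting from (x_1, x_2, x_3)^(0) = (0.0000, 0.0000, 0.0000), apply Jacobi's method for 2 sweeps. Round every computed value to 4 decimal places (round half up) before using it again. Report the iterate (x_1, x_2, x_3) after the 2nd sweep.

Iteration 1:
  x_1 = (-2 - (3)·0.0000 - (-2)·0.0000) / (-9) = 0.2222
  x_2 = (-11 - (2)·0.0000 - (4)·0.0000) / (7) = -1.5714
  x_3 = (11 - (-2)·0.0000 - (3)·0.0000) / (-6) = -1.8333
Iteration 2:
  x_1 = (-2 - (3)·-1.5714 - (-2)·-1.8333) / (-9) = 0.1058
  x_2 = (-11 - (2)·0.2222 - (4)·-1.8333) / (7) = -0.5873
  x_3 = (11 - (-2)·0.2222 - (3)·-1.5714) / (-6) = -2.6931

(0.1058, -0.5873, -2.6931)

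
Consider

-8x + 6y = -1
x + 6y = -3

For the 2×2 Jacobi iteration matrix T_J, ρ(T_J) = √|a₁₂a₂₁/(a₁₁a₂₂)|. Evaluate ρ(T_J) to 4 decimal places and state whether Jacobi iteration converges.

a₁₂a₂₁/(a₁₁a₂₂) = (6)·(1) / ((-8)·(6)) = -0.125000
ρ = √|-0.125000| = √0.125000 = 0.3536
ρ < 1, so Jacobi converges

0.3536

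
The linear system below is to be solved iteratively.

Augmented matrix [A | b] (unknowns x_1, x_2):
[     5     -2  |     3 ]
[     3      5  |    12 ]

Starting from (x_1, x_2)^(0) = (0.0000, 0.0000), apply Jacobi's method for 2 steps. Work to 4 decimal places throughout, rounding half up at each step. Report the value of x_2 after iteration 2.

Iteration 1:
  x_1 = (3 - (-2)·0.0000) / (5) = 0.6000
  x_2 = (12 - (3)·0.0000) / (5) = 2.4000
Iteration 2:
  x_1 = (3 - (-2)·2.4000) / (5) = 1.5600
  x_2 = (12 - (3)·0.6000) / (5) = 2.0400

2.0400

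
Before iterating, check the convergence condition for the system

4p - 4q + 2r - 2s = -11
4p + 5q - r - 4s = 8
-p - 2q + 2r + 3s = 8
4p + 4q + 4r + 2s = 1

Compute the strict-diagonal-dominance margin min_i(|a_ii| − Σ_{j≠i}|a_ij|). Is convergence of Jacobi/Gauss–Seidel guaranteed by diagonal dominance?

-10

row 1: |4| − (4+2+2) = -4
row 2: |5| − (4+1+4) = -4
row 3: |2| − (1+2+3) = -4
row 4: |2| − (4+4+4) = -10
minimum over rows = -10 → not strictly diagonally dominant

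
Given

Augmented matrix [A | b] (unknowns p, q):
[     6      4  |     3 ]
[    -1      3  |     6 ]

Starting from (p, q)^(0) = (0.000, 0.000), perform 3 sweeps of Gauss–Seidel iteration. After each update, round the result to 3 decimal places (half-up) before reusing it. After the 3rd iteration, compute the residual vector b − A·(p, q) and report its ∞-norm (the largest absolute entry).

Iteration 1:
  p = (3 - (4)·0.000) / (6) = 0.500
  q = (6 - (-1)·0.500) / (3) = 2.167
Iteration 2:
  p = (3 - (4)·2.167) / (6) = -0.945
  q = (6 - (-1)·-0.945) / (3) = 1.685
Iteration 3:
  p = (3 - (4)·1.685) / (6) = -0.623
  q = (6 - (-1)·-0.623) / (3) = 1.792
Residual b − A·x = (-0.430, 0.001); ∞-norm = 0.430

0.430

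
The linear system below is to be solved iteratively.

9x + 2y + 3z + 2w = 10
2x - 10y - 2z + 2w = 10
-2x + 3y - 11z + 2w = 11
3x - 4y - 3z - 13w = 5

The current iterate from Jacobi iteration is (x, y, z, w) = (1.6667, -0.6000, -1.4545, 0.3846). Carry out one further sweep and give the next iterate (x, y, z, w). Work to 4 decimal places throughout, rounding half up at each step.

One sweep:
  x = (10 - (2)·-0.6000 - (3)·-1.4545 - (2)·0.3846) / (9) = 1.6438
  y = (10 - (2)·1.6667 - (-2)·-1.4545 - (2)·0.3846) / (-10) = -0.2988
  z = (11 - (-2)·1.6667 - (3)·-0.6000 - (2)·0.3846) / (-11) = -1.3967
  w = (5 - (3)·1.6667 - (-4)·-0.6000 - (-3)·-1.4545) / (-13) = 0.5203

(1.6438, -0.2988, -1.3967, 0.5203)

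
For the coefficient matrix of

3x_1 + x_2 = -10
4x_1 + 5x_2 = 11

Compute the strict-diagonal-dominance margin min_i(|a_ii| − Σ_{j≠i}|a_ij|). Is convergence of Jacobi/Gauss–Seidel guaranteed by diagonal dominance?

1

row 1: |3| − (1) = 2
row 2: |5| − (4) = 1
minimum over rows = 1 → strictly diagonally dominant (convergence guaranteed)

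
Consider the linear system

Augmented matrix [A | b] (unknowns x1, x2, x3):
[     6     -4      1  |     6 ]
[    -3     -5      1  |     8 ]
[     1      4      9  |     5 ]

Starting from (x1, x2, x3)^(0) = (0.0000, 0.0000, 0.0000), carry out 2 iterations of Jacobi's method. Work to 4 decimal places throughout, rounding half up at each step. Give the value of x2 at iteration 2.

-2.0889

Iteration 1:
  x1 = (6 - (-4)·0.0000 - (1)·0.0000) / (6) = 1.0000
  x2 = (8 - (-3)·0.0000 - (1)·0.0000) / (-5) = -1.6000
  x3 = (5 - (1)·0.0000 - (4)·0.0000) / (9) = 0.5556
Iteration 2:
  x1 = (6 - (-4)·-1.6000 - (1)·0.5556) / (6) = -0.1593
  x2 = (8 - (-3)·1.0000 - (1)·0.5556) / (-5) = -2.0889
  x3 = (5 - (1)·1.0000 - (4)·-1.6000) / (9) = 1.1556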